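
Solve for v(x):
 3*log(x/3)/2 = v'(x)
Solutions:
 v(x) = C1 + 3*x*log(x)/2 - 3*x*log(3)/2 - 3*x/2


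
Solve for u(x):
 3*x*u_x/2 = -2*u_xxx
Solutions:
 u(x) = C1 + Integral(C2*airyai(-6^(1/3)*x/2) + C3*airybi(-6^(1/3)*x/2), x)


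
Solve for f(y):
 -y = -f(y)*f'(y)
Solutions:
 f(y) = -sqrt(C1 + y^2)
 f(y) = sqrt(C1 + y^2)


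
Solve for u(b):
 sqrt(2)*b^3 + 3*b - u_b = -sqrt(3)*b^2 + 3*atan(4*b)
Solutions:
 u(b) = C1 + sqrt(2)*b^4/4 + sqrt(3)*b^3/3 + 3*b^2/2 - 3*b*atan(4*b) + 3*log(16*b^2 + 1)/8


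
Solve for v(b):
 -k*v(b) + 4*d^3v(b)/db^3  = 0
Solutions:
 v(b) = C1*exp(2^(1/3)*b*k^(1/3)/2) + C2*exp(2^(1/3)*b*k^(1/3)*(-1 + sqrt(3)*I)/4) + C3*exp(-2^(1/3)*b*k^(1/3)*(1 + sqrt(3)*I)/4)


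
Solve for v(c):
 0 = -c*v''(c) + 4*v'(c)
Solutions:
 v(c) = C1 + C2*c^5


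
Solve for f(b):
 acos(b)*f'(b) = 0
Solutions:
 f(b) = C1


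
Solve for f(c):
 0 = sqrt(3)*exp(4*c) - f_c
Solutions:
 f(c) = C1 + sqrt(3)*exp(4*c)/4


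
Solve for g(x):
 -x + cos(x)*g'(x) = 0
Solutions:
 g(x) = C1 + Integral(x/cos(x), x)


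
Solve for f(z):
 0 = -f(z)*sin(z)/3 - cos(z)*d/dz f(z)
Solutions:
 f(z) = C1*cos(z)^(1/3)


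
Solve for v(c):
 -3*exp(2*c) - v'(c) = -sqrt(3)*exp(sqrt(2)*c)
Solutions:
 v(c) = C1 - 3*exp(2*c)/2 + sqrt(6)*exp(sqrt(2)*c)/2


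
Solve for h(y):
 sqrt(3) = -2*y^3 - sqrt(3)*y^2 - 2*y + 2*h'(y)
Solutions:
 h(y) = C1 + y^4/4 + sqrt(3)*y^3/6 + y^2/2 + sqrt(3)*y/2


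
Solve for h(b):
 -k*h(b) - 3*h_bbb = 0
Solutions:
 h(b) = C1*exp(3^(2/3)*b*(-k)^(1/3)/3) + C2*exp(b*(-k)^(1/3)*(-3^(2/3) + 3*3^(1/6)*I)/6) + C3*exp(-b*(-k)^(1/3)*(3^(2/3) + 3*3^(1/6)*I)/6)


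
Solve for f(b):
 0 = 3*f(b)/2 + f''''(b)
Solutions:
 f(b) = (C1*sin(6^(1/4)*b/2) + C2*cos(6^(1/4)*b/2))*exp(-6^(1/4)*b/2) + (C3*sin(6^(1/4)*b/2) + C4*cos(6^(1/4)*b/2))*exp(6^(1/4)*b/2)


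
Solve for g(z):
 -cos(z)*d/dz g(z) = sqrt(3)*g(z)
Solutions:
 g(z) = C1*(sin(z) - 1)^(sqrt(3)/2)/(sin(z) + 1)^(sqrt(3)/2)


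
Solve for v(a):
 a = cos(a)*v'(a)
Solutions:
 v(a) = C1 + Integral(a/cos(a), a)


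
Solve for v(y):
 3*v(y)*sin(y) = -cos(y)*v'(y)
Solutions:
 v(y) = C1*cos(y)^3


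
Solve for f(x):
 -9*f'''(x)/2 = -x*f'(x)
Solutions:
 f(x) = C1 + Integral(C2*airyai(6^(1/3)*x/3) + C3*airybi(6^(1/3)*x/3), x)


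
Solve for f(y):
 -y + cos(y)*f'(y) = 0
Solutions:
 f(y) = C1 + Integral(y/cos(y), y)


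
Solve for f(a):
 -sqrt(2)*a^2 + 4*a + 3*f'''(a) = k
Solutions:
 f(a) = C1 + C2*a + C3*a^2 + sqrt(2)*a^5/180 - a^4/18 + a^3*k/18


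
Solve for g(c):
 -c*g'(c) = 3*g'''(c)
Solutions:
 g(c) = C1 + Integral(C2*airyai(-3^(2/3)*c/3) + C3*airybi(-3^(2/3)*c/3), c)


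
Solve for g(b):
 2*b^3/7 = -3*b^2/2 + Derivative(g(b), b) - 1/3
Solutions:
 g(b) = C1 + b^4/14 + b^3/2 + b/3


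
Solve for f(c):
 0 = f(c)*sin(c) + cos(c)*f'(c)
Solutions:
 f(c) = C1*cos(c)


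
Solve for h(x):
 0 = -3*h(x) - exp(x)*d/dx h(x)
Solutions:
 h(x) = C1*exp(3*exp(-x))


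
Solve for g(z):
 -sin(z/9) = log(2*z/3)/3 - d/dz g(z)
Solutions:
 g(z) = C1 + z*log(z)/3 - z*log(3)/3 - z/3 + z*log(2)/3 - 9*cos(z/9)


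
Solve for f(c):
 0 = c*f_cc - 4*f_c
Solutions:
 f(c) = C1 + C2*c^5


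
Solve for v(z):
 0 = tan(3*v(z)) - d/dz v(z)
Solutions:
 v(z) = -asin(C1*exp(3*z))/3 + pi/3
 v(z) = asin(C1*exp(3*z))/3


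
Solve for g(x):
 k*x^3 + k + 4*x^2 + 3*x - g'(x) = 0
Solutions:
 g(x) = C1 + k*x^4/4 + k*x + 4*x^3/3 + 3*x^2/2


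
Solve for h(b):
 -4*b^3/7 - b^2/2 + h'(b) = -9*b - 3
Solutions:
 h(b) = C1 + b^4/7 + b^3/6 - 9*b^2/2 - 3*b


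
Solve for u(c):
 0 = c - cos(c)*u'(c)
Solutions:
 u(c) = C1 + Integral(c/cos(c), c)


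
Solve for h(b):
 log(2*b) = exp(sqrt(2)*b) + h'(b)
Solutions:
 h(b) = C1 + b*log(b) + b*(-1 + log(2)) - sqrt(2)*exp(sqrt(2)*b)/2


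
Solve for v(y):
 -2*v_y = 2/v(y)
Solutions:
 v(y) = -sqrt(C1 - 2*y)
 v(y) = sqrt(C1 - 2*y)


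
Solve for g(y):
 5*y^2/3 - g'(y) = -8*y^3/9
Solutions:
 g(y) = C1 + 2*y^4/9 + 5*y^3/9


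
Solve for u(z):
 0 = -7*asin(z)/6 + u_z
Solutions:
 u(z) = C1 + 7*z*asin(z)/6 + 7*sqrt(1 - z^2)/6


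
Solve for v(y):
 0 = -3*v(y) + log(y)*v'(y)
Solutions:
 v(y) = C1*exp(3*li(y))


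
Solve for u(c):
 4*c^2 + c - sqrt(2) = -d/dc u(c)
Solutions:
 u(c) = C1 - 4*c^3/3 - c^2/2 + sqrt(2)*c


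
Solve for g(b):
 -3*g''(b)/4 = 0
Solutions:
 g(b) = C1 + C2*b


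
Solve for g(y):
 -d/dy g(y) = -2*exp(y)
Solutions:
 g(y) = C1 + 2*exp(y)


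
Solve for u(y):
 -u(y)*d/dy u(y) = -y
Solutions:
 u(y) = -sqrt(C1 + y^2)
 u(y) = sqrt(C1 + y^2)


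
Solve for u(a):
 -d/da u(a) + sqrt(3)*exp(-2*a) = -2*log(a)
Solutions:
 u(a) = C1 + 2*a*log(a) - 2*a - sqrt(3)*exp(-2*a)/2


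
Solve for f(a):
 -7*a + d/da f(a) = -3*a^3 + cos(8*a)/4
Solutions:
 f(a) = C1 - 3*a^4/4 + 7*a^2/2 + sin(8*a)/32


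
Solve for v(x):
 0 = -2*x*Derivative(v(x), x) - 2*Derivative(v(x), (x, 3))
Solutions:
 v(x) = C1 + Integral(C2*airyai(-x) + C3*airybi(-x), x)


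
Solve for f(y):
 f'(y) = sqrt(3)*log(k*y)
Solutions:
 f(y) = C1 + sqrt(3)*y*log(k*y) - sqrt(3)*y


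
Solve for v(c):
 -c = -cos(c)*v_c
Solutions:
 v(c) = C1 + Integral(c/cos(c), c)


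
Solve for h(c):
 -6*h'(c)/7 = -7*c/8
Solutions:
 h(c) = C1 + 49*c^2/96


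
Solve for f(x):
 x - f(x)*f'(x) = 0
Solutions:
 f(x) = -sqrt(C1 + x^2)
 f(x) = sqrt(C1 + x^2)


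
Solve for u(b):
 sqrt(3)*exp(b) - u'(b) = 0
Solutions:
 u(b) = C1 + sqrt(3)*exp(b)


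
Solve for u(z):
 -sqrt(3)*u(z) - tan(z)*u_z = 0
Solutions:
 u(z) = C1/sin(z)^(sqrt(3))


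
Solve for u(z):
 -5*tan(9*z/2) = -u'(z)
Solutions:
 u(z) = C1 - 10*log(cos(9*z/2))/9


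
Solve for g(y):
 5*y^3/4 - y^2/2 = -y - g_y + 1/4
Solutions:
 g(y) = C1 - 5*y^4/16 + y^3/6 - y^2/2 + y/4


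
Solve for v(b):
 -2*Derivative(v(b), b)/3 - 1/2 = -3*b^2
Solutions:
 v(b) = C1 + 3*b^3/2 - 3*b/4


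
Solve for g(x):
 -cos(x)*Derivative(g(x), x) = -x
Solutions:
 g(x) = C1 + Integral(x/cos(x), x)


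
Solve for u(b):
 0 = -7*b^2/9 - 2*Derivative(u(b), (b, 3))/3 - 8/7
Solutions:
 u(b) = C1 + C2*b + C3*b^2 - 7*b^5/360 - 2*b^3/7


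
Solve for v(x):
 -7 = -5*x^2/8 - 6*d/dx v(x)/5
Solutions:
 v(x) = C1 - 25*x^3/144 + 35*x/6


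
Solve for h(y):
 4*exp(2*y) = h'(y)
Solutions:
 h(y) = C1 + 2*exp(2*y)


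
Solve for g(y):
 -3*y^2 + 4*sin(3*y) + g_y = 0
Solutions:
 g(y) = C1 + y^3 + 4*cos(3*y)/3


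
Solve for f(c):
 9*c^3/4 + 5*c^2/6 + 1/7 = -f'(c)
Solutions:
 f(c) = C1 - 9*c^4/16 - 5*c^3/18 - c/7


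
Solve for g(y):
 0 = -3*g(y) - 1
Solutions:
 g(y) = -1/3


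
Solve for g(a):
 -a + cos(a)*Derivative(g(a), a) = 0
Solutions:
 g(a) = C1 + Integral(a/cos(a), a)


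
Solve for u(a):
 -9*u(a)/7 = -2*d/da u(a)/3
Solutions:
 u(a) = C1*exp(27*a/14)


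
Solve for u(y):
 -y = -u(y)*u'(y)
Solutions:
 u(y) = -sqrt(C1 + y^2)
 u(y) = sqrt(C1 + y^2)


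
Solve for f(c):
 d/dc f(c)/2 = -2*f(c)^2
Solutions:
 f(c) = 1/(C1 + 4*c)


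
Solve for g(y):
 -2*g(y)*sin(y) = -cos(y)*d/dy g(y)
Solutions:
 g(y) = C1/cos(y)^2


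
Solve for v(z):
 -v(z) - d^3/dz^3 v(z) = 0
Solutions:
 v(z) = C3*exp(-z) + (C1*sin(sqrt(3)*z/2) + C2*cos(sqrt(3)*z/2))*exp(z/2)


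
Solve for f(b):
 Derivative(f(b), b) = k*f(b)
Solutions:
 f(b) = C1*exp(b*k)


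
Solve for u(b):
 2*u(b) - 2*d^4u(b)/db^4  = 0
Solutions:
 u(b) = C1*exp(-b) + C2*exp(b) + C3*sin(b) + C4*cos(b)


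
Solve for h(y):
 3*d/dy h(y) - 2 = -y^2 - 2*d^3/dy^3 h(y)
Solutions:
 h(y) = C1 + C2*sin(sqrt(6)*y/2) + C3*cos(sqrt(6)*y/2) - y^3/9 + 10*y/9


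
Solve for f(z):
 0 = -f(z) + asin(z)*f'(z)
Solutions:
 f(z) = C1*exp(Integral(1/asin(z), z))


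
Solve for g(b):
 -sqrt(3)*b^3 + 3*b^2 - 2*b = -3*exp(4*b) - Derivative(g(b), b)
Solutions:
 g(b) = C1 + sqrt(3)*b^4/4 - b^3 + b^2 - 3*exp(4*b)/4


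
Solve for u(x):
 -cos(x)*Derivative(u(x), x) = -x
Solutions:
 u(x) = C1 + Integral(x/cos(x), x)


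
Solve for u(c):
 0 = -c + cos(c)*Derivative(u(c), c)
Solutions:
 u(c) = C1 + Integral(c/cos(c), c)


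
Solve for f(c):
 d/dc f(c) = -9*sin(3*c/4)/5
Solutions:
 f(c) = C1 + 12*cos(3*c/4)/5


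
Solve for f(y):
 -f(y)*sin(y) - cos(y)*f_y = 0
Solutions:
 f(y) = C1*cos(y)


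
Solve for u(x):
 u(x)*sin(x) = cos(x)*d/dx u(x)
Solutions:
 u(x) = C1/cos(x)


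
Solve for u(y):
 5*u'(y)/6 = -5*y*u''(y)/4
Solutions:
 u(y) = C1 + C2*y^(1/3)


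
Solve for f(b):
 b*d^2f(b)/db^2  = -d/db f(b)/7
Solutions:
 f(b) = C1 + C2*b^(6/7)


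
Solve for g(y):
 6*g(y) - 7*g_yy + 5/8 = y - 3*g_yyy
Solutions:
 g(y) = C1*exp(y*(49/(sqrt(43) + 386/27)^(1/3) + 9*(sqrt(43) + 386/27)^(1/3) + 42)/54)*sin(sqrt(3)*y*(-9*(sqrt(43) + 386/27)^(1/3) + 49/(sqrt(43) + 386/27)^(1/3))/54) + C2*exp(y*(49/(sqrt(43) + 386/27)^(1/3) + 9*(sqrt(43) + 386/27)^(1/3) + 42)/54)*cos(sqrt(3)*y*(-9*(sqrt(43) + 386/27)^(1/3) + 49/(sqrt(43) + 386/27)^(1/3))/54) + C3*exp(y*(-9*(sqrt(43) + 386/27)^(1/3) - 49/(sqrt(43) + 386/27)^(1/3) + 21)/27) + y/6 - 5/48


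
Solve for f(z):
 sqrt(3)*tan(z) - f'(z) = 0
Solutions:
 f(z) = C1 - sqrt(3)*log(cos(z))


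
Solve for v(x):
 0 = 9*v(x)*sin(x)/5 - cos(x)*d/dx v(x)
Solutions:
 v(x) = C1/cos(x)^(9/5)


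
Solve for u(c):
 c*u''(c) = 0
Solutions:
 u(c) = C1 + C2*c


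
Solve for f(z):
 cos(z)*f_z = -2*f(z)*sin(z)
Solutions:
 f(z) = C1*cos(z)^2


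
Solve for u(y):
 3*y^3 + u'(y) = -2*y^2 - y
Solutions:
 u(y) = C1 - 3*y^4/4 - 2*y^3/3 - y^2/2


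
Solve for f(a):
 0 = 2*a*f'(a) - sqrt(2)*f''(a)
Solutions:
 f(a) = C1 + C2*erfi(2^(3/4)*a/2)


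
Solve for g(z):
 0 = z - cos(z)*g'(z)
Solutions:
 g(z) = C1 + Integral(z/cos(z), z)


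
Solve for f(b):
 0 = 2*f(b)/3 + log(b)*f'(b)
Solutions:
 f(b) = C1*exp(-2*li(b)/3)


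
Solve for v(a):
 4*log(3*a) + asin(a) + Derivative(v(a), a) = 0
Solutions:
 v(a) = C1 - 4*a*log(a) - a*asin(a) - 4*a*log(3) + 4*a - sqrt(1 - a^2)


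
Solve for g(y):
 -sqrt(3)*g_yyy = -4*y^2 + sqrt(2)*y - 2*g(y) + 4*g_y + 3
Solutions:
 g(y) = C1*exp(-y*(-4*3^(1/3)/(9 + sqrt(81 + 64*sqrt(3)))^(1/3) + 3^(1/6)*(9 + sqrt(81 + 64*sqrt(3)))^(1/3))/6)*sin(y*(4*3^(5/6)/(9 + sqrt(81 + 64*sqrt(3)))^(1/3) + 3^(2/3)*(9 + sqrt(81 + 64*sqrt(3)))^(1/3))/6) + C2*exp(-y*(-4*3^(1/3)/(9 + sqrt(81 + 64*sqrt(3)))^(1/3) + 3^(1/6)*(9 + sqrt(81 + 64*sqrt(3)))^(1/3))/6)*cos(y*(4*3^(5/6)/(9 + sqrt(81 + 64*sqrt(3)))^(1/3) + 3^(2/3)*(9 + sqrt(81 + 64*sqrt(3)))^(1/3))/6) + C3*exp(y*(-4*3^(1/3)/(9 + sqrt(81 + 64*sqrt(3)))^(1/3) + 3^(1/6)*(9 + sqrt(81 + 64*sqrt(3)))^(1/3))/3) - 2*y^2 - 8*y + sqrt(2)*y/2 - 29/2 + sqrt(2)


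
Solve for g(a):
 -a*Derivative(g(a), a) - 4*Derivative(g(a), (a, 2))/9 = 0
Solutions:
 g(a) = C1 + C2*erf(3*sqrt(2)*a/4)


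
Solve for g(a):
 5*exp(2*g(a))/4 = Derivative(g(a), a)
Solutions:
 g(a) = log(-sqrt(-1/(C1 + 5*a))) + log(2)/2
 g(a) = log(-1/(C1 + 5*a))/2 + log(2)/2


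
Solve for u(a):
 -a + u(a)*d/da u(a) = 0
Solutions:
 u(a) = -sqrt(C1 + a^2)
 u(a) = sqrt(C1 + a^2)


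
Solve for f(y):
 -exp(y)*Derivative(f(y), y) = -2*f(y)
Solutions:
 f(y) = C1*exp(-2*exp(-y))


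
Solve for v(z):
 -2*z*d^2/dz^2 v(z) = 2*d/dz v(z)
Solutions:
 v(z) = C1 + C2*log(z)


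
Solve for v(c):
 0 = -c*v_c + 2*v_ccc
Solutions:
 v(c) = C1 + Integral(C2*airyai(2^(2/3)*c/2) + C3*airybi(2^(2/3)*c/2), c)


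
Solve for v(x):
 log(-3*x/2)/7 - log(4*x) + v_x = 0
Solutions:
 v(x) = C1 + 6*x*log(x)/7 + x*(-6 - log(3) + 15*log(2) - I*pi)/7


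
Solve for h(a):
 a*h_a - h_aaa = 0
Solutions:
 h(a) = C1 + Integral(C2*airyai(a) + C3*airybi(a), a)


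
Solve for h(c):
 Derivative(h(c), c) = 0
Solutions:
 h(c) = C1


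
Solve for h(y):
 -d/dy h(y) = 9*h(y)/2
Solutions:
 h(y) = C1*exp(-9*y/2)


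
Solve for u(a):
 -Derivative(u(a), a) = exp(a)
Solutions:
 u(a) = C1 - exp(a)


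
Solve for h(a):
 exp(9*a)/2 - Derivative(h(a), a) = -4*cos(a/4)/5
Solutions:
 h(a) = C1 + exp(9*a)/18 + 16*sin(a/4)/5


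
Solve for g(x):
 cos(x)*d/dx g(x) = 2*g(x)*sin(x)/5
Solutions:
 g(x) = C1/cos(x)^(2/5)


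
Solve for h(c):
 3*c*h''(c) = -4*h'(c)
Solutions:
 h(c) = C1 + C2/c^(1/3)


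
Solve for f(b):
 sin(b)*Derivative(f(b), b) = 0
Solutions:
 f(b) = C1


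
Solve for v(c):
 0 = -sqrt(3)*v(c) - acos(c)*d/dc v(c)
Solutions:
 v(c) = C1*exp(-sqrt(3)*Integral(1/acos(c), c))


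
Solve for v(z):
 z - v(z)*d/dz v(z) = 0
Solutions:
 v(z) = -sqrt(C1 + z^2)
 v(z) = sqrt(C1 + z^2)


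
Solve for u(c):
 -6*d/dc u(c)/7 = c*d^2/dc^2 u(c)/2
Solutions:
 u(c) = C1 + C2/c^(5/7)


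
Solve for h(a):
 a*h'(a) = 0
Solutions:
 h(a) = C1


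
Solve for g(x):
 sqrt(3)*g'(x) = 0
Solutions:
 g(x) = C1


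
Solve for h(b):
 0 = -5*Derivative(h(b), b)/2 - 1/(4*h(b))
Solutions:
 h(b) = -sqrt(C1 - 5*b)/5
 h(b) = sqrt(C1 - 5*b)/5


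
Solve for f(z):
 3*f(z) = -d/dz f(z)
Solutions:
 f(z) = C1*exp(-3*z)


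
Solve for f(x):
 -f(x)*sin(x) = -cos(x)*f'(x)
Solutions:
 f(x) = C1/cos(x)


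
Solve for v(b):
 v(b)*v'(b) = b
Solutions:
 v(b) = -sqrt(C1 + b^2)
 v(b) = sqrt(C1 + b^2)


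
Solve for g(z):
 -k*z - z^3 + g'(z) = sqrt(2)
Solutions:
 g(z) = C1 + k*z^2/2 + z^4/4 + sqrt(2)*z


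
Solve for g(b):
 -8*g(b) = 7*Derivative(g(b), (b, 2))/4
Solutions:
 g(b) = C1*sin(4*sqrt(14)*b/7) + C2*cos(4*sqrt(14)*b/7)


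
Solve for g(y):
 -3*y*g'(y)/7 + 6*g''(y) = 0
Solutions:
 g(y) = C1 + C2*erfi(sqrt(7)*y/14)


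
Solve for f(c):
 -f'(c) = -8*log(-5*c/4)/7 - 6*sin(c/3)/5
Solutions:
 f(c) = C1 + 8*c*log(-c)/7 - 16*c*log(2)/7 - 8*c/7 + 8*c*log(5)/7 - 18*cos(c/3)/5


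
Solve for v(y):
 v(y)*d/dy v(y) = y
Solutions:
 v(y) = -sqrt(C1 + y^2)
 v(y) = sqrt(C1 + y^2)


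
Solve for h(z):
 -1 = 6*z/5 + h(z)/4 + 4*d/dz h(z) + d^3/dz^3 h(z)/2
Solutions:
 h(z) = C1*exp(-6^(1/3)*z*(-(9 + sqrt(24657))^(1/3) + 16*6^(1/3)/(9 + sqrt(24657))^(1/3))/12)*sin(2^(1/3)*3^(1/6)*z*(4*2^(1/3)/(9 + sqrt(24657))^(1/3) + 3^(2/3)*(9 + sqrt(24657))^(1/3)/12)) + C2*exp(-6^(1/3)*z*(-(9 + sqrt(24657))^(1/3) + 16*6^(1/3)/(9 + sqrt(24657))^(1/3))/12)*cos(2^(1/3)*3^(1/6)*z*(4*2^(1/3)/(9 + sqrt(24657))^(1/3) + 3^(2/3)*(9 + sqrt(24657))^(1/3)/12)) + C3*exp(6^(1/3)*z*(-(9 + sqrt(24657))^(1/3) + 16*6^(1/3)/(9 + sqrt(24657))^(1/3))/6) - 24*z/5 + 364/5


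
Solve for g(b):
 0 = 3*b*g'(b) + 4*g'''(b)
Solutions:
 g(b) = C1 + Integral(C2*airyai(-6^(1/3)*b/2) + C3*airybi(-6^(1/3)*b/2), b)


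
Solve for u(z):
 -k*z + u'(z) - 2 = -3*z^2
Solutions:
 u(z) = C1 + k*z^2/2 - z^3 + 2*z


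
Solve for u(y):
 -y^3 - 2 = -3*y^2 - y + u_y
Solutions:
 u(y) = C1 - y^4/4 + y^3 + y^2/2 - 2*y


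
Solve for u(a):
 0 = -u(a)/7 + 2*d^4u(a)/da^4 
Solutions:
 u(a) = C1*exp(-14^(3/4)*a/14) + C2*exp(14^(3/4)*a/14) + C3*sin(14^(3/4)*a/14) + C4*cos(14^(3/4)*a/14)


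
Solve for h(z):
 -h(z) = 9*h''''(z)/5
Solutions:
 h(z) = (C1*sin(5^(1/4)*sqrt(6)*z/6) + C2*cos(5^(1/4)*sqrt(6)*z/6))*exp(-5^(1/4)*sqrt(6)*z/6) + (C3*sin(5^(1/4)*sqrt(6)*z/6) + C4*cos(5^(1/4)*sqrt(6)*z/6))*exp(5^(1/4)*sqrt(6)*z/6)


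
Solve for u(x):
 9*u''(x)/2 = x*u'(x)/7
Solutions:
 u(x) = C1 + C2*erfi(sqrt(7)*x/21)


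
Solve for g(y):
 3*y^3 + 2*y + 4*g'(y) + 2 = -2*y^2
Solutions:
 g(y) = C1 - 3*y^4/16 - y^3/6 - y^2/4 - y/2


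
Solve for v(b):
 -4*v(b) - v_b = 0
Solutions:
 v(b) = C1*exp(-4*b)


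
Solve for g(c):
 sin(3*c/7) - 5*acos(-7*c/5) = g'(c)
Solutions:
 g(c) = C1 - 5*c*acos(-7*c/5) - 5*sqrt(25 - 49*c^2)/7 - 7*cos(3*c/7)/3


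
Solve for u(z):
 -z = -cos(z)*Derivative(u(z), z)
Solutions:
 u(z) = C1 + Integral(z/cos(z), z)


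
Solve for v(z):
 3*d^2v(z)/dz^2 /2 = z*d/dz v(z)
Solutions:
 v(z) = C1 + C2*erfi(sqrt(3)*z/3)


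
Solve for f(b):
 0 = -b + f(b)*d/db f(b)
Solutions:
 f(b) = -sqrt(C1 + b^2)
 f(b) = sqrt(C1 + b^2)


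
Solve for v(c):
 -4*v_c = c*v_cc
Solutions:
 v(c) = C1 + C2/c^3


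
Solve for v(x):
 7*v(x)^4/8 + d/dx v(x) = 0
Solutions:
 v(x) = (-3^(2/3)/3 - 3^(1/6)*I)*(1/(C1 + 7*x))^(1/3)
 v(x) = (-3^(2/3)/3 + 3^(1/6)*I)*(1/(C1 + 7*x))^(1/3)
 v(x) = 2*(1/(C1 + 21*x))^(1/3)


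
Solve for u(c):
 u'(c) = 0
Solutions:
 u(c) = C1


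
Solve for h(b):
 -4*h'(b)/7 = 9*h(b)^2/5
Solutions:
 h(b) = 20/(C1 + 63*b)


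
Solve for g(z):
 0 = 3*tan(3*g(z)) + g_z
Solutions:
 g(z) = -asin(C1*exp(-9*z))/3 + pi/3
 g(z) = asin(C1*exp(-9*z))/3


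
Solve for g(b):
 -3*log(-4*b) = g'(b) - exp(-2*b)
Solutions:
 g(b) = C1 - 3*b*log(-b) + 3*b*(1 - 2*log(2)) - exp(-2*b)/2


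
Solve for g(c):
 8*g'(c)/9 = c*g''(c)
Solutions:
 g(c) = C1 + C2*c^(17/9)


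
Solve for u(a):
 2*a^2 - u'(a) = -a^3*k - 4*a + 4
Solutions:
 u(a) = C1 + a^4*k/4 + 2*a^3/3 + 2*a^2 - 4*a


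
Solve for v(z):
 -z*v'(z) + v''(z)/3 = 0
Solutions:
 v(z) = C1 + C2*erfi(sqrt(6)*z/2)


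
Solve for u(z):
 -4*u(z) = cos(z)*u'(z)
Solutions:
 u(z) = C1*(sin(z)^2 - 2*sin(z) + 1)/(sin(z)^2 + 2*sin(z) + 1)


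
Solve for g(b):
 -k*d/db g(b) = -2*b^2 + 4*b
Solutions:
 g(b) = C1 + 2*b^3/(3*k) - 2*b^2/k


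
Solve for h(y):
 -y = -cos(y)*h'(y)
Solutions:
 h(y) = C1 + Integral(y/cos(y), y)


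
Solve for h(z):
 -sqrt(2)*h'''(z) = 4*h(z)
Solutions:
 h(z) = C3*exp(-sqrt(2)*z) + (C1*sin(sqrt(6)*z/2) + C2*cos(sqrt(6)*z/2))*exp(sqrt(2)*z/2)


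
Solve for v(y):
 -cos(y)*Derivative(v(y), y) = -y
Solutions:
 v(y) = C1 + Integral(y/cos(y), y)


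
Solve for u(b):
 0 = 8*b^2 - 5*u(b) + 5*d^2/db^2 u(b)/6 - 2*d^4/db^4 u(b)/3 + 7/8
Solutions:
 u(b) = 8*b^2/5 + (C1*sin(15^(1/4)*2^(3/4)*b*sin(atan(sqrt(455)/5)/2)/2) + C2*cos(15^(1/4)*2^(3/4)*b*sin(atan(sqrt(455)/5)/2)/2))*exp(-15^(1/4)*2^(3/4)*b*cos(atan(sqrt(455)/5)/2)/2) + (C3*sin(15^(1/4)*2^(3/4)*b*sin(atan(sqrt(455)/5)/2)/2) + C4*cos(15^(1/4)*2^(3/4)*b*sin(atan(sqrt(455)/5)/2)/2))*exp(15^(1/4)*2^(3/4)*b*cos(atan(sqrt(455)/5)/2)/2) + 17/24


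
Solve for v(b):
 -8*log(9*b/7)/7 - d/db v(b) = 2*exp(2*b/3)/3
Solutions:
 v(b) = C1 - 8*b*log(b)/7 + 8*b*(-2*log(3) + 1 + log(7))/7 - exp(2*b/3)


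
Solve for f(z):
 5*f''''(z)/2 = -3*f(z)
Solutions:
 f(z) = (C1*sin(10^(3/4)*3^(1/4)*z/10) + C2*cos(10^(3/4)*3^(1/4)*z/10))*exp(-10^(3/4)*3^(1/4)*z/10) + (C3*sin(10^(3/4)*3^(1/4)*z/10) + C4*cos(10^(3/4)*3^(1/4)*z/10))*exp(10^(3/4)*3^(1/4)*z/10)


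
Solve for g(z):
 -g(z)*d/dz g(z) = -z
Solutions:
 g(z) = -sqrt(C1 + z^2)
 g(z) = sqrt(C1 + z^2)


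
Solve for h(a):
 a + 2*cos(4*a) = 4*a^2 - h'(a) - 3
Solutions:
 h(a) = C1 + 4*a^3/3 - a^2/2 - 3*a - sin(4*a)/2


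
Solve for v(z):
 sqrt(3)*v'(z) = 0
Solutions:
 v(z) = C1


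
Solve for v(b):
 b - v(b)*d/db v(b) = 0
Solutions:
 v(b) = -sqrt(C1 + b^2)
 v(b) = sqrt(C1 + b^2)


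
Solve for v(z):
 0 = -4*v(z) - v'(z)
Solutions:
 v(z) = C1*exp(-4*z)


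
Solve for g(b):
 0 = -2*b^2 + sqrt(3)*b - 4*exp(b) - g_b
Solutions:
 g(b) = C1 - 2*b^3/3 + sqrt(3)*b^2/2 - 4*exp(b)


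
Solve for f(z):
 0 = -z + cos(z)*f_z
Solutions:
 f(z) = C1 + Integral(z/cos(z), z)


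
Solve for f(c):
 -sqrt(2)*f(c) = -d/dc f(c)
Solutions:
 f(c) = C1*exp(sqrt(2)*c)


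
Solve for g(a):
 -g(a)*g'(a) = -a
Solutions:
 g(a) = -sqrt(C1 + a^2)
 g(a) = sqrt(C1 + a^2)


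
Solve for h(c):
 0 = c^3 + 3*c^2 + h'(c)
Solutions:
 h(c) = C1 - c^4/4 - c^3


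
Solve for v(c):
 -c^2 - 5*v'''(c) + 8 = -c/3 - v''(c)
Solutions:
 v(c) = C1 + C2*c + C3*exp(c/5) + c^4/12 + 29*c^3/18 + 121*c^2/6


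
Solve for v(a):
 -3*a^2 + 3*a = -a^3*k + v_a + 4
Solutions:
 v(a) = C1 + a^4*k/4 - a^3 + 3*a^2/2 - 4*a


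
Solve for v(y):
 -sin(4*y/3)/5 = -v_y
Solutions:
 v(y) = C1 - 3*cos(4*y/3)/20


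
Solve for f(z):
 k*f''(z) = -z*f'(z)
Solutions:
 f(z) = C1 + C2*sqrt(k)*erf(sqrt(2)*z*sqrt(1/k)/2)


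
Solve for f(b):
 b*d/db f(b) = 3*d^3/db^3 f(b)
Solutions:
 f(b) = C1 + Integral(C2*airyai(3^(2/3)*b/3) + C3*airybi(3^(2/3)*b/3), b)


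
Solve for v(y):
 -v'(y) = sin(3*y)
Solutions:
 v(y) = C1 + cos(3*y)/3


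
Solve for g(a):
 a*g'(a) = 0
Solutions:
 g(a) = C1


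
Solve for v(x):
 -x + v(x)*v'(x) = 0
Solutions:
 v(x) = -sqrt(C1 + x^2)
 v(x) = sqrt(C1 + x^2)


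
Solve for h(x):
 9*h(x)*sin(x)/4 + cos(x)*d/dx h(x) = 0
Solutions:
 h(x) = C1*cos(x)^(9/4)


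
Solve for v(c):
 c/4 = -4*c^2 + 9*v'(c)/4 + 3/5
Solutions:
 v(c) = C1 + 16*c^3/27 + c^2/18 - 4*c/15


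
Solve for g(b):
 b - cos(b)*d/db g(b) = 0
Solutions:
 g(b) = C1 + Integral(b/cos(b), b)


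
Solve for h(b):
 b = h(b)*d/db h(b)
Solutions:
 h(b) = -sqrt(C1 + b^2)
 h(b) = sqrt(C1 + b^2)


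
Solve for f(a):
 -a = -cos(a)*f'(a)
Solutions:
 f(a) = C1 + Integral(a/cos(a), a)


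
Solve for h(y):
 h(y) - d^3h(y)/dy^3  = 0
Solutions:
 h(y) = C3*exp(y) + (C1*sin(sqrt(3)*y/2) + C2*cos(sqrt(3)*y/2))*exp(-y/2)


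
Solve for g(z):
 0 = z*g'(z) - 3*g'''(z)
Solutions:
 g(z) = C1 + Integral(C2*airyai(3^(2/3)*z/3) + C3*airybi(3^(2/3)*z/3), z)


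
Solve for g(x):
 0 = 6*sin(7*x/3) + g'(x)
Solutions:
 g(x) = C1 + 18*cos(7*x/3)/7


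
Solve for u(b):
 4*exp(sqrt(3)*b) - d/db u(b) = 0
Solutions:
 u(b) = C1 + 4*sqrt(3)*exp(sqrt(3)*b)/3


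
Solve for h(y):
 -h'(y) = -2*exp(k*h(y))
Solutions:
 h(y) = Piecewise((log(-1/(C1*k + 2*k*y))/k, Ne(k, 0)), (nan, True))
 h(y) = Piecewise((C1 + 2*y, Eq(k, 0)), (nan, True))


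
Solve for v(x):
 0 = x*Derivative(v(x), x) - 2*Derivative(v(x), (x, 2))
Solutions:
 v(x) = C1 + C2*erfi(x/2)


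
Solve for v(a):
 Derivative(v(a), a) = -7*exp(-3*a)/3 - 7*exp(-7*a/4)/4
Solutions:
 v(a) = C1 + 7*exp(-3*a)/9 + exp(-7*a/4)


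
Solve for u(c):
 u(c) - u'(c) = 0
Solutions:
 u(c) = C1*exp(c)


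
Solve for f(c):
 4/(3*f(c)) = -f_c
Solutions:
 f(c) = -sqrt(C1 - 24*c)/3
 f(c) = sqrt(C1 - 24*c)/3


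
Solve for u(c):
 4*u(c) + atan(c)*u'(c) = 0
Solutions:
 u(c) = C1*exp(-4*Integral(1/atan(c), c))


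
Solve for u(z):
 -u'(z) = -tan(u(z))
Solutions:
 u(z) = pi - asin(C1*exp(z))
 u(z) = asin(C1*exp(z))


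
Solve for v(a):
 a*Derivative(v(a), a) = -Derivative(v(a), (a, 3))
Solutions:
 v(a) = C1 + Integral(C2*airyai(-a) + C3*airybi(-a), a)


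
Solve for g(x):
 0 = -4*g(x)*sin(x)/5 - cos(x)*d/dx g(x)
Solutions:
 g(x) = C1*cos(x)^(4/5)


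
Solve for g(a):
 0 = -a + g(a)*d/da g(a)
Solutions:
 g(a) = -sqrt(C1 + a^2)
 g(a) = sqrt(C1 + a^2)


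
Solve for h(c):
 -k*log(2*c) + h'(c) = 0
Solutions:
 h(c) = C1 + c*k*log(c) - c*k + c*k*log(2)


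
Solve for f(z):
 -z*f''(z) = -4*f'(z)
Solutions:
 f(z) = C1 + C2*z^5


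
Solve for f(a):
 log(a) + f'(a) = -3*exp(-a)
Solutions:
 f(a) = C1 - a*log(a) + a + 3*exp(-a)


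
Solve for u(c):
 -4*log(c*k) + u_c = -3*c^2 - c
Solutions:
 u(c) = C1 - c^3 - c^2/2 + 4*c*log(c*k) - 4*c


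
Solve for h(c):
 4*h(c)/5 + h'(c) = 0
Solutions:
 h(c) = C1*exp(-4*c/5)


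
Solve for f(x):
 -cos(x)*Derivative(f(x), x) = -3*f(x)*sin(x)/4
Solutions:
 f(x) = C1/cos(x)^(3/4)


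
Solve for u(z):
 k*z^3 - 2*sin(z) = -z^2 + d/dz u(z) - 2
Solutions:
 u(z) = C1 + k*z^4/4 + z^3/3 + 2*z + 2*cos(z)


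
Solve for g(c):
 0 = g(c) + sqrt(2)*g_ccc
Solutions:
 g(c) = C3*exp(-2^(5/6)*c/2) + (C1*sin(2^(5/6)*sqrt(3)*c/4) + C2*cos(2^(5/6)*sqrt(3)*c/4))*exp(2^(5/6)*c/4)


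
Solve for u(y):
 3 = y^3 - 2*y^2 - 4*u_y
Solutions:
 u(y) = C1 + y^4/16 - y^3/6 - 3*y/4


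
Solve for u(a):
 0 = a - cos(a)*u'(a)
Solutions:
 u(a) = C1 + Integral(a/cos(a), a)


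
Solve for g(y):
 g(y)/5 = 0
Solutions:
 g(y) = 0


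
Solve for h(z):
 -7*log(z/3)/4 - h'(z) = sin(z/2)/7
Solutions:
 h(z) = C1 - 7*z*log(z)/4 + 7*z/4 + 7*z*log(3)/4 + 2*cos(z/2)/7


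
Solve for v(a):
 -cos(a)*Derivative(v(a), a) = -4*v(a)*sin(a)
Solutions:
 v(a) = C1/cos(a)^4


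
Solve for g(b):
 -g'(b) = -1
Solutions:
 g(b) = C1 + b


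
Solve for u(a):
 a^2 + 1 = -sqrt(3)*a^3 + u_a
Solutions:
 u(a) = C1 + sqrt(3)*a^4/4 + a^3/3 + a


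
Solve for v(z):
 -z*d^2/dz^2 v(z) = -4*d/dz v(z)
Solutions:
 v(z) = C1 + C2*z^5


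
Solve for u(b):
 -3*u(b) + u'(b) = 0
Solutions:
 u(b) = C1*exp(3*b)


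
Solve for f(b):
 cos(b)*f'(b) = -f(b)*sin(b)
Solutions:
 f(b) = C1*cos(b)


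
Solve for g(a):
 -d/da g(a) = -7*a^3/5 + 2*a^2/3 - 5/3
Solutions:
 g(a) = C1 + 7*a^4/20 - 2*a^3/9 + 5*a/3


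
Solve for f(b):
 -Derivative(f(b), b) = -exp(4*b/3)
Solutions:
 f(b) = C1 + 3*exp(4*b/3)/4


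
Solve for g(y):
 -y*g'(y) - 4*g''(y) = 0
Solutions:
 g(y) = C1 + C2*erf(sqrt(2)*y/4)


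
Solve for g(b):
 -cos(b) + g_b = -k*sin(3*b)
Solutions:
 g(b) = C1 + k*cos(3*b)/3 + sin(b)


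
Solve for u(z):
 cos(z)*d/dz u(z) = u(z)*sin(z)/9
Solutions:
 u(z) = C1/cos(z)^(1/9)


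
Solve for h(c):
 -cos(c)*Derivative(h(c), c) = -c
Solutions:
 h(c) = C1 + Integral(c/cos(c), c)


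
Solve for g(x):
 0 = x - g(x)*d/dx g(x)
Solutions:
 g(x) = -sqrt(C1 + x^2)
 g(x) = sqrt(C1 + x^2)


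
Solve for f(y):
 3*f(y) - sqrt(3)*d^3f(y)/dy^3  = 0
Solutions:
 f(y) = C3*exp(3^(1/6)*y) + (C1*sin(3^(2/3)*y/2) + C2*cos(3^(2/3)*y/2))*exp(-3^(1/6)*y/2)


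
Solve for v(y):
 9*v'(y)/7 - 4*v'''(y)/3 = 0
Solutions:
 v(y) = C1 + C2*exp(-3*sqrt(21)*y/14) + C3*exp(3*sqrt(21)*y/14)


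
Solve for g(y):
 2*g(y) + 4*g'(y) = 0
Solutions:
 g(y) = C1*exp(-y/2)


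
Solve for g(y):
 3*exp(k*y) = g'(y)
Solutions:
 g(y) = C1 + 3*exp(k*y)/k


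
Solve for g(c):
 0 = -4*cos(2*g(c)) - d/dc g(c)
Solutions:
 g(c) = -asin((C1 + exp(16*c))/(C1 - exp(16*c)))/2 + pi/2
 g(c) = asin((C1 + exp(16*c))/(C1 - exp(16*c)))/2


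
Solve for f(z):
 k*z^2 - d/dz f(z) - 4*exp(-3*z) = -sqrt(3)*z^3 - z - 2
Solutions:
 f(z) = C1 + k*z^3/3 + sqrt(3)*z^4/4 + z^2/2 + 2*z + 4*exp(-3*z)/3


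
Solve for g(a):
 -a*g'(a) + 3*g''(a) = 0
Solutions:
 g(a) = C1 + C2*erfi(sqrt(6)*a/6)


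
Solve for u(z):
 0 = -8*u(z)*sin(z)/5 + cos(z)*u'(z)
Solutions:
 u(z) = C1/cos(z)^(8/5)


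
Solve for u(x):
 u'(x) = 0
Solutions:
 u(x) = C1


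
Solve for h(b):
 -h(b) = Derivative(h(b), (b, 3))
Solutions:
 h(b) = C3*exp(-b) + (C1*sin(sqrt(3)*b/2) + C2*cos(sqrt(3)*b/2))*exp(b/2)


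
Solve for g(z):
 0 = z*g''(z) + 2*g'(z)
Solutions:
 g(z) = C1 + C2/z


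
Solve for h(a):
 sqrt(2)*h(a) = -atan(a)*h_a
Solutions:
 h(a) = C1*exp(-sqrt(2)*Integral(1/atan(a), a))


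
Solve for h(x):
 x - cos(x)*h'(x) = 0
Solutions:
 h(x) = C1 + Integral(x/cos(x), x)


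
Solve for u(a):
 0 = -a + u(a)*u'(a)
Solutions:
 u(a) = -sqrt(C1 + a^2)
 u(a) = sqrt(C1 + a^2)


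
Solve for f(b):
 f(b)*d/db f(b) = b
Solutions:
 f(b) = -sqrt(C1 + b^2)
 f(b) = sqrt(C1 + b^2)


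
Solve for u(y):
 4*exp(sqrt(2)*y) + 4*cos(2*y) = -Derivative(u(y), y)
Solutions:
 u(y) = C1 - 2*sqrt(2)*exp(sqrt(2)*y) - 2*sin(2*y)


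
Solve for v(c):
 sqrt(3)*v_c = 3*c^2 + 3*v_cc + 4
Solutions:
 v(c) = C1 + C2*exp(sqrt(3)*c/3) + sqrt(3)*c^3/3 + 3*c^2 + 22*sqrt(3)*c/3


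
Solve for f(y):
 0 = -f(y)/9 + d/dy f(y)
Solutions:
 f(y) = C1*exp(y/9)


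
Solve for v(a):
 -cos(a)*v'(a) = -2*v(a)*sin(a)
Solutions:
 v(a) = C1/cos(a)^2


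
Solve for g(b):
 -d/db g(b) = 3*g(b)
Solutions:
 g(b) = C1*exp(-3*b)


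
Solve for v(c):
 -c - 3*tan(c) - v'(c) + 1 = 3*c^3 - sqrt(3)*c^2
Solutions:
 v(c) = C1 - 3*c^4/4 + sqrt(3)*c^3/3 - c^2/2 + c + 3*log(cos(c))


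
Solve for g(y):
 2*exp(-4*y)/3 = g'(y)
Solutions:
 g(y) = C1 - exp(-4*y)/6


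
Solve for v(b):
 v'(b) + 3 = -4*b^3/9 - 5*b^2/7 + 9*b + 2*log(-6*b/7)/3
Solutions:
 v(b) = C1 - b^4/9 - 5*b^3/21 + 9*b^2/2 + 2*b*log(-b)/3 + b*(-11 - 2*log(7) + 2*log(6))/3


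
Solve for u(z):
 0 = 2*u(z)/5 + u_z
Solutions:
 u(z) = C1*exp(-2*z/5)


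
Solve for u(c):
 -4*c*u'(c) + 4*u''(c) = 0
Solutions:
 u(c) = C1 + C2*erfi(sqrt(2)*c/2)


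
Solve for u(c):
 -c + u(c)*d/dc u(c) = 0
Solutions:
 u(c) = -sqrt(C1 + c^2)
 u(c) = sqrt(C1 + c^2)


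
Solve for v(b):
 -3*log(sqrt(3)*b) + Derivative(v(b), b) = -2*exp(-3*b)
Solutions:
 v(b) = C1 + 3*b*log(b) + b*(-3 + 3*log(3)/2) + 2*exp(-3*b)/3


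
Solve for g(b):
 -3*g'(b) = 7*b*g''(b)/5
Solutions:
 g(b) = C1 + C2/b^(8/7)


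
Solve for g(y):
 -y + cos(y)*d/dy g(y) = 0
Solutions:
 g(y) = C1 + Integral(y/cos(y), y)


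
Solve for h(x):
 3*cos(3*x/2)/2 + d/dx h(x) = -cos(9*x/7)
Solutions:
 h(x) = C1 - 7*sin(9*x/7)/9 - sin(3*x/2)


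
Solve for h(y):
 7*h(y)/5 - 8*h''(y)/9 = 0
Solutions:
 h(y) = C1*exp(-3*sqrt(70)*y/20) + C2*exp(3*sqrt(70)*y/20)


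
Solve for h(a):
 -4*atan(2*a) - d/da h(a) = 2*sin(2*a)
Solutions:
 h(a) = C1 - 4*a*atan(2*a) + log(4*a^2 + 1) + cos(2*a)


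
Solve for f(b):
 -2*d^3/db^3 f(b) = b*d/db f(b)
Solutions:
 f(b) = C1 + Integral(C2*airyai(-2^(2/3)*b/2) + C3*airybi(-2^(2/3)*b/2), b)


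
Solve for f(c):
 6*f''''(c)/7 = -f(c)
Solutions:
 f(c) = (C1*sin(14^(1/4)*3^(3/4)*c/6) + C2*cos(14^(1/4)*3^(3/4)*c/6))*exp(-14^(1/4)*3^(3/4)*c/6) + (C3*sin(14^(1/4)*3^(3/4)*c/6) + C4*cos(14^(1/4)*3^(3/4)*c/6))*exp(14^(1/4)*3^(3/4)*c/6)


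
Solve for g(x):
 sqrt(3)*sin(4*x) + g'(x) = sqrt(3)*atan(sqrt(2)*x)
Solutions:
 g(x) = C1 + sqrt(3)*(x*atan(sqrt(2)*x) - sqrt(2)*log(2*x^2 + 1)/4) + sqrt(3)*cos(4*x)/4


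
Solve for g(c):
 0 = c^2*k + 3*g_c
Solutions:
 g(c) = C1 - c^3*k/9


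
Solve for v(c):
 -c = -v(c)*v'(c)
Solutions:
 v(c) = -sqrt(C1 + c^2)
 v(c) = sqrt(C1 + c^2)


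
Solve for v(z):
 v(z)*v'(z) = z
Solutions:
 v(z) = -sqrt(C1 + z^2)
 v(z) = sqrt(C1 + z^2)


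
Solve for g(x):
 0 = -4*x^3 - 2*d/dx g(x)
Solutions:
 g(x) = C1 - x^4/2


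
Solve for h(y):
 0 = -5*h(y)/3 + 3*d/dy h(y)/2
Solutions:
 h(y) = C1*exp(10*y/9)


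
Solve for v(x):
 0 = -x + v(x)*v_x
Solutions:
 v(x) = -sqrt(C1 + x^2)
 v(x) = sqrt(C1 + x^2)


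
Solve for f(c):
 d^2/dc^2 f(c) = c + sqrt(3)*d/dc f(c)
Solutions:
 f(c) = C1 + C2*exp(sqrt(3)*c) - sqrt(3)*c^2/6 - c/3


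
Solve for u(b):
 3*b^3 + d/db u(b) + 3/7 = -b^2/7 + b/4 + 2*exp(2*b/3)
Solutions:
 u(b) = C1 - 3*b^4/4 - b^3/21 + b^2/8 - 3*b/7 + 3*exp(2*b/3)


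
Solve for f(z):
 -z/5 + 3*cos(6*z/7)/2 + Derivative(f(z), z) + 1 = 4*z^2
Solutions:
 f(z) = C1 + 4*z^3/3 + z^2/10 - z - 7*sin(6*z/7)/4


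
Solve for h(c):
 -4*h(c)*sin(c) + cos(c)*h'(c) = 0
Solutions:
 h(c) = C1/cos(c)^4


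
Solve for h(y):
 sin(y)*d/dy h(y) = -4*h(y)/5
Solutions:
 h(y) = C1*(cos(y) + 1)^(2/5)/(cos(y) - 1)^(2/5)


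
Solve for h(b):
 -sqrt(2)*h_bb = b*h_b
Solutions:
 h(b) = C1 + C2*erf(2^(1/4)*b/2)


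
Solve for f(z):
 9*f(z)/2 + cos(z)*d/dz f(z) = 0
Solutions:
 f(z) = C1*(sin(z) - 1)^(1/4)*(sin(z)^2 - 2*sin(z) + 1)/((sin(z) + 1)^(1/4)*(sin(z)^2 + 2*sin(z) + 1))


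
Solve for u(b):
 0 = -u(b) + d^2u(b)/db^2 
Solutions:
 u(b) = C1*exp(-b) + C2*exp(b)


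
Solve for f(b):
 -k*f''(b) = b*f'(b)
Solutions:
 f(b) = C1 + C2*sqrt(k)*erf(sqrt(2)*b*sqrt(1/k)/2)


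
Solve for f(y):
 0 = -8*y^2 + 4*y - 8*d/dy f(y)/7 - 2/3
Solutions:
 f(y) = C1 - 7*y^3/3 + 7*y^2/4 - 7*y/12


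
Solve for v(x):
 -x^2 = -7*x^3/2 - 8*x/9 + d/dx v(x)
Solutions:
 v(x) = C1 + 7*x^4/8 - x^3/3 + 4*x^2/9


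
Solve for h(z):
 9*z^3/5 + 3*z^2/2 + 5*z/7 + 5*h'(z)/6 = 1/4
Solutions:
 h(z) = C1 - 27*z^4/50 - 3*z^3/5 - 3*z^2/7 + 3*z/10


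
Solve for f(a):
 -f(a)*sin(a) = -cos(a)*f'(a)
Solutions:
 f(a) = C1/cos(a)


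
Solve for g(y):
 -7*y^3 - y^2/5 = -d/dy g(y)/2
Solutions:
 g(y) = C1 + 7*y^4/2 + 2*y^3/15


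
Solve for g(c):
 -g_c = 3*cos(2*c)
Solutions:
 g(c) = C1 - 3*sin(2*c)/2


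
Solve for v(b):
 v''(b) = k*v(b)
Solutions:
 v(b) = C1*exp(-b*sqrt(k)) + C2*exp(b*sqrt(k))


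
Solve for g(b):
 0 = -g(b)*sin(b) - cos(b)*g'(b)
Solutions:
 g(b) = C1*cos(b)


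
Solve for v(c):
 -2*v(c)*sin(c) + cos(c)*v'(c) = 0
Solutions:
 v(c) = C1/cos(c)^2


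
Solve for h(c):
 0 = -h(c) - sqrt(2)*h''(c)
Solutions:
 h(c) = C1*sin(2^(3/4)*c/2) + C2*cos(2^(3/4)*c/2)


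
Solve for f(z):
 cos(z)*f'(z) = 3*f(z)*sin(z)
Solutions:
 f(z) = C1/cos(z)^3


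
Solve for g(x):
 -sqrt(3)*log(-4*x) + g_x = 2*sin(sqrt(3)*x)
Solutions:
 g(x) = C1 + sqrt(3)*x*(log(-x) - 1) + 2*sqrt(3)*x*log(2) - 2*sqrt(3)*cos(sqrt(3)*x)/3


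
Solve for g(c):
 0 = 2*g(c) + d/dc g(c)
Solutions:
 g(c) = C1*exp(-2*c)


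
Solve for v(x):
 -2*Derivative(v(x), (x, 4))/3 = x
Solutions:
 v(x) = C1 + C2*x + C3*x^2 + C4*x^3 - x^5/80


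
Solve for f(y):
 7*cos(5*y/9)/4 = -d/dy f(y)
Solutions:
 f(y) = C1 - 63*sin(5*y/9)/20


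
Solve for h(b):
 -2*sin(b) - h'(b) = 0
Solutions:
 h(b) = C1 + 2*cos(b)


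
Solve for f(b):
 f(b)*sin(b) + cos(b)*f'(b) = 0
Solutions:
 f(b) = C1*cos(b)


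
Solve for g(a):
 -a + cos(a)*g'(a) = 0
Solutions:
 g(a) = C1 + Integral(a/cos(a), a)


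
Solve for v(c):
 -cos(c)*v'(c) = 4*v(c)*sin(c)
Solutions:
 v(c) = C1*cos(c)^4


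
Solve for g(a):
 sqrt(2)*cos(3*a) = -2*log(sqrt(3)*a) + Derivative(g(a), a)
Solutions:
 g(a) = C1 + 2*a*log(a) - 2*a + a*log(3) + sqrt(2)*sin(3*a)/3


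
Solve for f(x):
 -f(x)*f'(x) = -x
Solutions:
 f(x) = -sqrt(C1 + x^2)
 f(x) = sqrt(C1 + x^2)


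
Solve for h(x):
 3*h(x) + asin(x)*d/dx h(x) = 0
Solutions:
 h(x) = C1*exp(-3*Integral(1/asin(x), x))


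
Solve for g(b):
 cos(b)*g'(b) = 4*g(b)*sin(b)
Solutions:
 g(b) = C1/cos(b)^4


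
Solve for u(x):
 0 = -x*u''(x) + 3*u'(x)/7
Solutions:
 u(x) = C1 + C2*x^(10/7)


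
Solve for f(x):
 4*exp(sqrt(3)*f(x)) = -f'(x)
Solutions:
 f(x) = sqrt(3)*(2*log(1/(C1 + 4*x)) - log(3))/6


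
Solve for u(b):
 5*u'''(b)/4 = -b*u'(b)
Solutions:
 u(b) = C1 + Integral(C2*airyai(-10^(2/3)*b/5) + C3*airybi(-10^(2/3)*b/5), b)


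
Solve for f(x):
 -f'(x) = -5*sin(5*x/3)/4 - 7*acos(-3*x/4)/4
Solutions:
 f(x) = C1 + 7*x*acos(-3*x/4)/4 + 7*sqrt(16 - 9*x^2)/12 - 3*cos(5*x/3)/4


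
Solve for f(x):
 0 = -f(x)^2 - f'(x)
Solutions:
 f(x) = 1/(C1 + x)


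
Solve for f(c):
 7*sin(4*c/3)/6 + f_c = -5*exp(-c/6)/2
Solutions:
 f(c) = C1 + 7*cos(4*c/3)/8 + 15*exp(-c/6)


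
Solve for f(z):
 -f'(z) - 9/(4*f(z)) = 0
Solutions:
 f(z) = -sqrt(C1 - 18*z)/2
 f(z) = sqrt(C1 - 18*z)/2


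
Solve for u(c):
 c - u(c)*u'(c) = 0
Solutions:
 u(c) = -sqrt(C1 + c^2)
 u(c) = sqrt(C1 + c^2)


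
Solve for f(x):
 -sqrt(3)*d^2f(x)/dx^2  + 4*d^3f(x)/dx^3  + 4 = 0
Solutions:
 f(x) = C1 + C2*x + C3*exp(sqrt(3)*x/4) + 2*sqrt(3)*x^2/3


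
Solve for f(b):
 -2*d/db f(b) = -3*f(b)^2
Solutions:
 f(b) = -2/(C1 + 3*b)


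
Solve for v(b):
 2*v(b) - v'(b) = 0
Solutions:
 v(b) = C1*exp(2*b)


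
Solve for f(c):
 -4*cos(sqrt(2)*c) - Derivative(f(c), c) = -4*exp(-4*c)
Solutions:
 f(c) = C1 - 2*sqrt(2)*sin(sqrt(2)*c) - exp(-4*c)


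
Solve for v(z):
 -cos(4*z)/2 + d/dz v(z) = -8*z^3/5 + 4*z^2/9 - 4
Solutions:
 v(z) = C1 - 2*z^4/5 + 4*z^3/27 - 4*z + sin(4*z)/8


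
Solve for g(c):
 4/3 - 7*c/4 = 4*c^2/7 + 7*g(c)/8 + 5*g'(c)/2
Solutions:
 g(c) = C1*exp(-7*c/20) - 32*c^2/49 + 594*c/343 - 24664/7203


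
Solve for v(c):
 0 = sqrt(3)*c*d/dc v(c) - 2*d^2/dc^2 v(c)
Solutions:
 v(c) = C1 + C2*erfi(3^(1/4)*c/2)


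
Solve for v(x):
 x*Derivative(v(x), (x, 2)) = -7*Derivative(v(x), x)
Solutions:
 v(x) = C1 + C2/x^6


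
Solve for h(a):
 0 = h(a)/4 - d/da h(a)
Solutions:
 h(a) = C1*exp(a/4)


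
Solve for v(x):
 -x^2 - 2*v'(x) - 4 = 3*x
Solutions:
 v(x) = C1 - x^3/6 - 3*x^2/4 - 2*x


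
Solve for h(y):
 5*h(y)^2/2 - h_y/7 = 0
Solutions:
 h(y) = -2/(C1 + 35*y)


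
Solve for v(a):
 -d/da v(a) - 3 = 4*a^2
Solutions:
 v(a) = C1 - 4*a^3/3 - 3*a


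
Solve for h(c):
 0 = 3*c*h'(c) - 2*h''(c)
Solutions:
 h(c) = C1 + C2*erfi(sqrt(3)*c/2)


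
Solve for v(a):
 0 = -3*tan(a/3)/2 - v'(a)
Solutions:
 v(a) = C1 + 9*log(cos(a/3))/2


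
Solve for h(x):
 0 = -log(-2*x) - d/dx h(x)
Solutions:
 h(x) = C1 - x*log(-x) + x*(1 - log(2))


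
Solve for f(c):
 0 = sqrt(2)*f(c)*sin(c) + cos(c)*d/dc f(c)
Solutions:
 f(c) = C1*cos(c)^(sqrt(2))


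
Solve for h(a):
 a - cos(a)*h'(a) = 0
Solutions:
 h(a) = C1 + Integral(a/cos(a), a)


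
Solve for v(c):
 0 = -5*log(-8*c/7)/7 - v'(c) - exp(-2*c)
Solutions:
 v(c) = C1 - 5*c*log(-c)/7 + 5*c*(-3*log(2) + 1 + log(7))/7 + exp(-2*c)/2


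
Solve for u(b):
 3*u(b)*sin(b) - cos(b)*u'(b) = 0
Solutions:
 u(b) = C1/cos(b)^3


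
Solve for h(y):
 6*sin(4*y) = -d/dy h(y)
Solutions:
 h(y) = C1 + 3*cos(4*y)/2


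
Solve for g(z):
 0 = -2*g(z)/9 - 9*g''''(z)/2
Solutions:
 g(z) = (C1*sin(z/3) + C2*cos(z/3))*exp(-z/3) + (C3*sin(z/3) + C4*cos(z/3))*exp(z/3)


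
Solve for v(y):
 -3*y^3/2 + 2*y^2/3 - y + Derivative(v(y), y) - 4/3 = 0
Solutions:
 v(y) = C1 + 3*y^4/8 - 2*y^3/9 + y^2/2 + 4*y/3


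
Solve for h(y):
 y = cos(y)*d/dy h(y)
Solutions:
 h(y) = C1 + Integral(y/cos(y), y)


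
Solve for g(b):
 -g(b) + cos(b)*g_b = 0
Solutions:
 g(b) = C1*sqrt(sin(b) + 1)/sqrt(sin(b) - 1)


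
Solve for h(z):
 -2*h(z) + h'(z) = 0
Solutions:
 h(z) = C1*exp(2*z)


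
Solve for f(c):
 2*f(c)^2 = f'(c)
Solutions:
 f(c) = -1/(C1 + 2*c)


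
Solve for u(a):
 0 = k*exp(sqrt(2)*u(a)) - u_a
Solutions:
 u(a) = sqrt(2)*(2*log(-1/(C1 + a*k)) - log(2))/4


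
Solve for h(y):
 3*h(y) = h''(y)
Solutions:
 h(y) = C1*exp(-sqrt(3)*y) + C2*exp(sqrt(3)*y)


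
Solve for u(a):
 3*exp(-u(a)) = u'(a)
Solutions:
 u(a) = log(C1 + 3*a)


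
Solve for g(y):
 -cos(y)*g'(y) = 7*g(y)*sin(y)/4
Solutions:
 g(y) = C1*cos(y)^(7/4)


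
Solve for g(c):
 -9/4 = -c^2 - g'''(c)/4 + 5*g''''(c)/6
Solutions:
 g(c) = C1 + C2*c + C3*c^2 + C4*exp(3*c/10) - c^5/15 - 10*c^4/9 - 719*c^3/54


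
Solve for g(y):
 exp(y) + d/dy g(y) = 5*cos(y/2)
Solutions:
 g(y) = C1 - exp(y) + 10*sin(y/2)


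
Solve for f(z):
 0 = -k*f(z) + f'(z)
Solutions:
 f(z) = C1*exp(k*z)


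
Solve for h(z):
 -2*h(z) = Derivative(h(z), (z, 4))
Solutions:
 h(z) = (C1*sin(2^(3/4)*z/2) + C2*cos(2^(3/4)*z/2))*exp(-2^(3/4)*z/2) + (C3*sin(2^(3/4)*z/2) + C4*cos(2^(3/4)*z/2))*exp(2^(3/4)*z/2)


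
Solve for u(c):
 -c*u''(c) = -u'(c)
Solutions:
 u(c) = C1 + C2*c^2


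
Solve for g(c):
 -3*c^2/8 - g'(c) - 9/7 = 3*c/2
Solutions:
 g(c) = C1 - c^3/8 - 3*c^2/4 - 9*c/7


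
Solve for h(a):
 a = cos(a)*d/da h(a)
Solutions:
 h(a) = C1 + Integral(a/cos(a), a)


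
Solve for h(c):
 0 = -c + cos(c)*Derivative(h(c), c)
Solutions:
 h(c) = C1 + Integral(c/cos(c), c)


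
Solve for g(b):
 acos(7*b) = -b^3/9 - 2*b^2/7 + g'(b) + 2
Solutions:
 g(b) = C1 + b^4/36 + 2*b^3/21 + b*acos(7*b) - 2*b - sqrt(1 - 49*b^2)/7


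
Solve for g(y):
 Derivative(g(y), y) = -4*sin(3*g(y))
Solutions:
 g(y) = -acos((-C1 - exp(24*y))/(C1 - exp(24*y)))/3 + 2*pi/3
 g(y) = acos((-C1 - exp(24*y))/(C1 - exp(24*y)))/3


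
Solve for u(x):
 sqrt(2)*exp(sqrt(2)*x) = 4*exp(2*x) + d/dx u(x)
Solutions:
 u(x) = C1 - 2*exp(2*x) + exp(sqrt(2)*x)
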